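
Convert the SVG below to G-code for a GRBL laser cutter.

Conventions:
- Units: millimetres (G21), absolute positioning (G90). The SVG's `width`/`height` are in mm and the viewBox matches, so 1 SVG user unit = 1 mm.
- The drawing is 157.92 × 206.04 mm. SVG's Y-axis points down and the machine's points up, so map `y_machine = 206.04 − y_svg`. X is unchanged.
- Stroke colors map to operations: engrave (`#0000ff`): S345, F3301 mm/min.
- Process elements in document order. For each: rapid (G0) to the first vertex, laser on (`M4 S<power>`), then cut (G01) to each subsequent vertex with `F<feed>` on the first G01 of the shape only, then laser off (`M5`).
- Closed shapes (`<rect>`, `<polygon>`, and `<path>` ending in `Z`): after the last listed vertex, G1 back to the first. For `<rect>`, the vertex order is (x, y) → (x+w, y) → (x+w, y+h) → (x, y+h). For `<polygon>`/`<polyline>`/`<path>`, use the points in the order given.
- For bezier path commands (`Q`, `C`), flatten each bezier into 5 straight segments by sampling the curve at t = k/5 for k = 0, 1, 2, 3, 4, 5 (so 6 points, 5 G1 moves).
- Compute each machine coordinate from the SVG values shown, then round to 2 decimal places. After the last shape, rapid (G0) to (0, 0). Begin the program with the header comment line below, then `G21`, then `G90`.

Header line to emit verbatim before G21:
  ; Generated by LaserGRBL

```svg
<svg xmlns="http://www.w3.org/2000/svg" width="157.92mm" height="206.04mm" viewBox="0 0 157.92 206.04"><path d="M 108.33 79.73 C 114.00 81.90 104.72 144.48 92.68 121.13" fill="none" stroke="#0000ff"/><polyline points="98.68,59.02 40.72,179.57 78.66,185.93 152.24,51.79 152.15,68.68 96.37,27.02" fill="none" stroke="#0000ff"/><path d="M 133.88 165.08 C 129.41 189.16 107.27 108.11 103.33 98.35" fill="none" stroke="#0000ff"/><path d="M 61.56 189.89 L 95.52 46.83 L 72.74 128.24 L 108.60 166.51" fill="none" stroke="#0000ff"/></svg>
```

Since the viewBox matches the mm dimensions, user units are millimetres directly. The only transform is the Y-flip y_m = 206.04 − y_svg.

Shape 1 is a cubic bezier drawn with `<path>`. Its stroke #0000ff means engrave at S345, F3301. After flipping Y the toolpath is (108.33,126.31) → (110.04,118.93) → (108.74,104.07) → (105.02,88.77) → (99.48,80.04) → (92.68,84.91).

Shape 2 is a open polyline drawn with `<polyline>`. Its stroke #0000ff means engrave at S345, F3301. After flipping Y the toolpath is (98.68,147.02) → (40.72,26.47) → (78.66,20.11) → (152.24,154.25) → (152.15,137.36) → (96.37,179.02).

Shape 3 is a cubic bezier drawn with `<path>`. Its stroke #0000ff means engrave at S345, F3301. After flipping Y the toolpath is (133.88,40.96) → (129.36,37.72) → (122.33,51.24) → (114.50,73.05) → (107.59,94.69) → (103.33,107.69).

Shape 4 is a open polyline drawn with `<path>`. Its stroke #0000ff means engrave at S345, F3301. After flipping Y the toolpath is (61.56,16.15) → (95.52,159.21) → (72.74,77.80) → (108.60,39.53).

; Generated by LaserGRBL
G21
G90
G0 X108.33 Y126.31
M4 S345
G01 X110.04 Y118.93 F3301
G01 X108.74 Y104.07
G01 X105.02 Y88.77
G01 X99.48 Y80.04
G01 X92.68 Y84.91
M5
G0 X98.68 Y147.02
M4 S345
G01 X40.72 Y26.47 F3301
G01 X78.66 Y20.11
G01 X152.24 Y154.25
G01 X152.15 Y137.36
G01 X96.37 Y179.02
M5
G0 X133.88 Y40.96
M4 S345
G01 X129.36 Y37.72 F3301
G01 X122.33 Y51.24
G01 X114.50 Y73.05
G01 X107.59 Y94.69
G01 X103.33 Y107.69
M5
G0 X61.56 Y16.15
M4 S345
G01 X95.52 Y159.21 F3301
G01 X72.74 Y77.80
G01 X108.60 Y39.53
M5
G0 X0.00 Y0.00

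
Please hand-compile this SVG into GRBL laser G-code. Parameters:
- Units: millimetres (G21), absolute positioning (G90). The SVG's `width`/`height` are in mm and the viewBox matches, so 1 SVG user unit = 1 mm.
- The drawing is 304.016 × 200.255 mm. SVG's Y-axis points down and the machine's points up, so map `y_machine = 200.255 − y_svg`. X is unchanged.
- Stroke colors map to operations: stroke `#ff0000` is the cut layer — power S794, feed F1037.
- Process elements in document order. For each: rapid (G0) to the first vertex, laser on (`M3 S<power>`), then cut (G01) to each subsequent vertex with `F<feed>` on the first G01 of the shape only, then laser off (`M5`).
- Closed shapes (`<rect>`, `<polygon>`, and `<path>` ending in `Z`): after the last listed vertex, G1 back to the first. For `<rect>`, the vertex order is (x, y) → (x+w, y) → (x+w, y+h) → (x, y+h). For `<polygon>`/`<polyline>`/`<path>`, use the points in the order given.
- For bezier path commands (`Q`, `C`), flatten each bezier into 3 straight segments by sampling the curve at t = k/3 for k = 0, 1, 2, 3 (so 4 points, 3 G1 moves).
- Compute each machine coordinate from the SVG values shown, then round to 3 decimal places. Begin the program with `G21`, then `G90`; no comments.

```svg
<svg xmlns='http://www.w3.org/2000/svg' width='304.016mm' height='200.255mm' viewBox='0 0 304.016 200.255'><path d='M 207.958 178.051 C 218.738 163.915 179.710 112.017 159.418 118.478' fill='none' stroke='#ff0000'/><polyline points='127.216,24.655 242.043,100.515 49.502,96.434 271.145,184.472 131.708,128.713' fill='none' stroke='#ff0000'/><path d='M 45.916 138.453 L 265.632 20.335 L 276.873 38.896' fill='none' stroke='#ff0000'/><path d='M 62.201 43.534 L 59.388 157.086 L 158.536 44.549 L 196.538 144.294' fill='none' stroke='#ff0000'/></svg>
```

viewBox `0 0 304.016 200.255` with mm width/height → 1 unit = 1 mm. Flip: y_m = 200.255 − y_svg.

**Shape 1** — `<path>` cubic bezier, stroke `#ff0000` → cut (S794, F1037). Control points (SVG): P0=(207.958,178.051), P1=(218.738,163.915), P2=(179.710,112.017), P3=(159.418,118.478); sampled at t=k/3. Machine vertices: (207.958,22.204) → (204.674,45.367) → (183.417,72.345) → (159.418,81.777). Open path.

**Shape 2** — `<polyline>` open polyline, stroke `#ff0000` → cut (S794, F1037). Machine vertices: (127.216,175.600) → (242.043,99.740) → (49.502,103.821) → (271.145,15.783) → (131.708,71.542). Open path.

**Shape 3** — `<path>` open polyline, stroke `#ff0000` → cut (S794, F1037). Machine vertices: (45.916,61.802) → (265.632,179.920) → (276.873,161.359). Open path.

**Shape 4** — `<path>` open polyline, stroke `#ff0000` → cut (S794, F1037). Machine vertices: (62.201,156.721) → (59.388,43.169) → (158.536,155.706) → (196.538,55.961). Open path.

G21
G90
G0 X207.958 Y22.204
M3 S794
G01 X204.674 Y45.367 F1037
G01 X183.417 Y72.345
G01 X159.418 Y81.777
M5
G0 X127.216 Y175.600
M3 S794
G01 X242.043 Y99.740 F1037
G01 X49.502 Y103.821
G01 X271.145 Y15.783
G01 X131.708 Y71.542
M5
G0 X45.916 Y61.802
M3 S794
G01 X265.632 Y179.920 F1037
G01 X276.873 Y161.359
M5
G0 X62.201 Y156.721
M3 S794
G01 X59.388 Y43.169 F1037
G01 X158.536 Y155.706
G01 X196.538 Y55.961
M5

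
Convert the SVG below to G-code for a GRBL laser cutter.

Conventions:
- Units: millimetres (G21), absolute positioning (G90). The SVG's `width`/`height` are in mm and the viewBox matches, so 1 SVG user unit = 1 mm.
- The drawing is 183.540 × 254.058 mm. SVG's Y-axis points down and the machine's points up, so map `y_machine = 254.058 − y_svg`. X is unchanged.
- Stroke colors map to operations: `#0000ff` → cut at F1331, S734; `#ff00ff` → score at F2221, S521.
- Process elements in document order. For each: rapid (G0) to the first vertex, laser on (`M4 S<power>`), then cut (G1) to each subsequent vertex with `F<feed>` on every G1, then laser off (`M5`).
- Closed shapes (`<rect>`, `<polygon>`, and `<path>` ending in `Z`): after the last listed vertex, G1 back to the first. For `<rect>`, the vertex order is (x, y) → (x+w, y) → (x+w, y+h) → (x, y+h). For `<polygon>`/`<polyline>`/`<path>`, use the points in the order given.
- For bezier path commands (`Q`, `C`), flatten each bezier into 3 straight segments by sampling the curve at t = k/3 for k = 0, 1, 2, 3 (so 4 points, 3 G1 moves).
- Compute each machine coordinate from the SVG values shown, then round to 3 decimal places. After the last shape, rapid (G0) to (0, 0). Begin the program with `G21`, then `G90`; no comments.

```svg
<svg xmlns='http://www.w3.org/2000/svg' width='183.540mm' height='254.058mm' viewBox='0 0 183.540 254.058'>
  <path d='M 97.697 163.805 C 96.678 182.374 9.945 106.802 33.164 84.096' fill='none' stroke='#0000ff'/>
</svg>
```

Since the viewBox matches the mm dimensions, user units are millimetres directly. The only transform is the Y-flip y_m = 254.058 − y_svg.

Shape 1 is a cubic bezier drawn with `<path>`. Its stroke #0000ff means cut at S734, F1331. After flipping Y the toolpath is (97.697,90.253) → (75.354,97.620) → (39.349,135.079) → (33.164,169.962).

G21
G90
G0 X97.697 Y90.253
M4 S734
G1 X75.354 Y97.620 F1331
G1 X39.349 Y135.079 F1331
G1 X33.164 Y169.962 F1331
M5
G0 X0.000 Y0.000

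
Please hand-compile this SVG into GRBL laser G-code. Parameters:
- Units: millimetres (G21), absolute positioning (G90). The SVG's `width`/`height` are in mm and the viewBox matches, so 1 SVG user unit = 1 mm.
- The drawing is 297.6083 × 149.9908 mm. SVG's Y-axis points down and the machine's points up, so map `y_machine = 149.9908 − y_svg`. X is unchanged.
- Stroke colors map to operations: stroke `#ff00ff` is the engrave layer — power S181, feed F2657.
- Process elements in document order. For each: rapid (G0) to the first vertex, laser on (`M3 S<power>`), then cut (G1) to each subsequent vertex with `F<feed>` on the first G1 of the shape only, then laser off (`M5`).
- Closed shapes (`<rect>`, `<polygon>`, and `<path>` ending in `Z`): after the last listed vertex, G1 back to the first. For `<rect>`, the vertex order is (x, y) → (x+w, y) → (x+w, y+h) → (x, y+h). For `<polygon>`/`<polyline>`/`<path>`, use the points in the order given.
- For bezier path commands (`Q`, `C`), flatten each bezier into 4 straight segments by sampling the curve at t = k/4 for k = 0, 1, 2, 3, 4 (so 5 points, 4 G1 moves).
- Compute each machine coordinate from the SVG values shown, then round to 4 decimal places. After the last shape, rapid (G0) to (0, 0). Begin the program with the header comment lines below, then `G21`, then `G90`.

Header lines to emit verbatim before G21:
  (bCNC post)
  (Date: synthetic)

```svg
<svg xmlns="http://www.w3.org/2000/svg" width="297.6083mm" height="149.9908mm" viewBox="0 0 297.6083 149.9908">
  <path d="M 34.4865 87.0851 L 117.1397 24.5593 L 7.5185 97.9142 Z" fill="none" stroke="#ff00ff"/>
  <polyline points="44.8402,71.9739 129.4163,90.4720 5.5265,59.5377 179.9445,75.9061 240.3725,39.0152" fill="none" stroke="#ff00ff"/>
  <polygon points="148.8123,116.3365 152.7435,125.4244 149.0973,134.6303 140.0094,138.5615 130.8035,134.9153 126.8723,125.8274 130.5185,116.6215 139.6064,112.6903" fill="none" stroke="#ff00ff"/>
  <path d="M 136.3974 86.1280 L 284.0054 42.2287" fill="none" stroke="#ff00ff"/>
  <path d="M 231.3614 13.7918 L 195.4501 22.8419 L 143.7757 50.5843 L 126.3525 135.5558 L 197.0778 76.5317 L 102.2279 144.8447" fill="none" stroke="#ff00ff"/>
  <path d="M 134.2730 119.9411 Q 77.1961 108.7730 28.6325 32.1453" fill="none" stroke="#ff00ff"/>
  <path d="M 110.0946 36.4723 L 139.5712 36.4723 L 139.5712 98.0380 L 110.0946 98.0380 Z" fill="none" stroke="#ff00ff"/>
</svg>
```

(bCNC post)
(Date: synthetic)
G21
G90
G0 X34.4865 Y62.9057
M3 S181
G1 X117.1397 Y125.4315 F2657
G1 X7.5185 Y52.0766
G1 X34.4865 Y62.9057
M5
G0 X44.8402 Y78.0169
M3 S181
G1 X129.4163 Y59.5188 F2657
G1 X5.5265 Y90.4531
G1 X179.9445 Y74.0847
G1 X240.3725 Y110.9756
M5
G0 X148.8123 Y33.6543
M3 S181
G1 X152.7435 Y24.5664 F2657
G1 X149.0973 Y15.3605
G1 X140.0094 Y11.4293
G1 X130.8035 Y15.0755
G1 X126.8723 Y24.1634
G1 X130.5185 Y33.3693
G1 X139.6064 Y37.3005
G1 X148.8123 Y33.6543
M5
G0 X136.3974 Y63.8628
M3 S181
G1 X284.0054 Y107.7621 F2657
M5
G0 X231.3614 Y136.1990
M3 S181
G1 X195.4501 Y127.1489 F2657
G1 X143.7757 Y99.4065
G1 X126.3525 Y14.4350
G1 X197.0778 Y73.4591
G1 X102.2279 Y5.1461
M5
G0 X134.2730 Y30.0497
M3 S181
G1 X106.2666 Y39.7250 F2657
G1 X79.3244 Y57.5827
G1 X53.4464 Y83.6229
G1 X28.6325 Y117.8455
M5
G0 X110.0946 Y113.5185
M3 S181
G1 X139.5712 Y113.5185 F2657
G1 X139.5712 Y51.9528
G1 X110.0946 Y51.9528
G1 X110.0946 Y113.5185
M5
G0 X0.0000 Y0.0000

1 u = 1 mm; y_m = 149.9908 − y.

[1] `<path>` closed polygon, #ff00ff→engrave S181 F2657: (34.4865,62.9057) → (117.1397,125.4315) → (7.5185,52.0766) → (34.4865,62.9057) (closed)

[2] `<polyline>` open polyline, #ff00ff→engrave S181 F2657: (44.8402,78.0169) → (129.4163,59.5188) → (5.5265,90.4531) → (179.9445,74.0847) → (240.3725,110.9756)

[3] `<polygon>` regular polygon, #ff00ff→engrave S181 F2657: (148.8123,33.6543) → (152.7435,24.5664) → (149.0973,15.3605) → (140.0094,11.4293) → (130.8035,15.0755) → (126.8723,24.1634) → (130.5185,33.3693) → (139.6064,37.3005) → (148.8123,33.6543) (closed)

[4] `<path>` line segment, #ff00ff→engrave S181 F2657: (136.3974,63.8628) → (284.0054,107.7621)

[5] `<path>` open polyline, #ff00ff→engrave S181 F2657: (231.3614,136.1990) → (195.4501,127.1489) → (143.7757,99.4065) → (126.3525,14.4350) → (197.0778,73.4591) → (102.2279,5.1461)

[6] `<path>` quadratic bezier, #ff00ff→engrave S181 F2657: (134.2730,30.0497) → (106.2666,39.7250) → (79.3244,57.5827) → (53.4464,83.6229) → (28.6325,117.8455)

[7] `<path>` rectangle, #ff00ff→engrave S181 F2657: (110.0946,113.5185) → (139.5712,113.5185) → (139.5712,51.9528) → (110.0946,51.9528) → (110.0946,113.5185) (closed)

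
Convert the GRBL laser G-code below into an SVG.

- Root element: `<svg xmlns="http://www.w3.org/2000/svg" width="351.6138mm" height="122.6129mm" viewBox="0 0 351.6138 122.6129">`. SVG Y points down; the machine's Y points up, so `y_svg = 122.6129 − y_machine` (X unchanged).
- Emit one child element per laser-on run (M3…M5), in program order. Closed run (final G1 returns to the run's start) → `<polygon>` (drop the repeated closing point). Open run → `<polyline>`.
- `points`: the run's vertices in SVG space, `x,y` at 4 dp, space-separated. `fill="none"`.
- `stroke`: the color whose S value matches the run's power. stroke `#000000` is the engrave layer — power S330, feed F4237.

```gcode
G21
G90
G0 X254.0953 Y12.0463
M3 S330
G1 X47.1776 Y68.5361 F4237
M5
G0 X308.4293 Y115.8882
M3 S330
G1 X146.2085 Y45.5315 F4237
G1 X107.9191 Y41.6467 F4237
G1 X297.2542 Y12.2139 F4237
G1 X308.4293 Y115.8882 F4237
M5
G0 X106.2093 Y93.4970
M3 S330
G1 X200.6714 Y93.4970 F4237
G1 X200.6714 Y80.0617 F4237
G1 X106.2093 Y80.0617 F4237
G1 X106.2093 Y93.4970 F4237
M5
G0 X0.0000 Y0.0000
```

<svg xmlns="http://www.w3.org/2000/svg" width="351.6138mm" height="122.6129mm" viewBox="0 0 351.6138 122.6129">
  <polyline points="254.0953,110.5666 47.1776,54.0768" fill="none" stroke="#000000"/>
  <polygon points="308.4293,6.7247 146.2085,77.0814 107.9191,80.9662 297.2542,110.3990" fill="none" stroke="#000000"/>
  <polygon points="106.2093,29.1159 200.6714,29.1159 200.6714,42.5512 106.2093,42.5512" fill="none" stroke="#000000"/>
</svg>

Each laser-on run becomes one SVG element. Flip Y back into SVG space with y_svg = 122.6129 − y_machine. Every run uses S330, so all elements get stroke `#000000` (engrave).

Run 1: The run is open, so emit a `<polyline>` with points (Y-flipped): 254.0953,110.5666 47.1776,54.0768.

Run 2: The run returns to its start, so emit a `<polygon>` with points (Y-flipped): 308.4293,6.7247 146.2085,77.0814 107.9191,80.9662 297.2542,110.3990.

Run 3: The run returns to its start, so emit a `<polygon>` with points (Y-flipped): 106.2093,29.1159 200.6714,29.1159 200.6714,42.5512 106.2093,42.5512.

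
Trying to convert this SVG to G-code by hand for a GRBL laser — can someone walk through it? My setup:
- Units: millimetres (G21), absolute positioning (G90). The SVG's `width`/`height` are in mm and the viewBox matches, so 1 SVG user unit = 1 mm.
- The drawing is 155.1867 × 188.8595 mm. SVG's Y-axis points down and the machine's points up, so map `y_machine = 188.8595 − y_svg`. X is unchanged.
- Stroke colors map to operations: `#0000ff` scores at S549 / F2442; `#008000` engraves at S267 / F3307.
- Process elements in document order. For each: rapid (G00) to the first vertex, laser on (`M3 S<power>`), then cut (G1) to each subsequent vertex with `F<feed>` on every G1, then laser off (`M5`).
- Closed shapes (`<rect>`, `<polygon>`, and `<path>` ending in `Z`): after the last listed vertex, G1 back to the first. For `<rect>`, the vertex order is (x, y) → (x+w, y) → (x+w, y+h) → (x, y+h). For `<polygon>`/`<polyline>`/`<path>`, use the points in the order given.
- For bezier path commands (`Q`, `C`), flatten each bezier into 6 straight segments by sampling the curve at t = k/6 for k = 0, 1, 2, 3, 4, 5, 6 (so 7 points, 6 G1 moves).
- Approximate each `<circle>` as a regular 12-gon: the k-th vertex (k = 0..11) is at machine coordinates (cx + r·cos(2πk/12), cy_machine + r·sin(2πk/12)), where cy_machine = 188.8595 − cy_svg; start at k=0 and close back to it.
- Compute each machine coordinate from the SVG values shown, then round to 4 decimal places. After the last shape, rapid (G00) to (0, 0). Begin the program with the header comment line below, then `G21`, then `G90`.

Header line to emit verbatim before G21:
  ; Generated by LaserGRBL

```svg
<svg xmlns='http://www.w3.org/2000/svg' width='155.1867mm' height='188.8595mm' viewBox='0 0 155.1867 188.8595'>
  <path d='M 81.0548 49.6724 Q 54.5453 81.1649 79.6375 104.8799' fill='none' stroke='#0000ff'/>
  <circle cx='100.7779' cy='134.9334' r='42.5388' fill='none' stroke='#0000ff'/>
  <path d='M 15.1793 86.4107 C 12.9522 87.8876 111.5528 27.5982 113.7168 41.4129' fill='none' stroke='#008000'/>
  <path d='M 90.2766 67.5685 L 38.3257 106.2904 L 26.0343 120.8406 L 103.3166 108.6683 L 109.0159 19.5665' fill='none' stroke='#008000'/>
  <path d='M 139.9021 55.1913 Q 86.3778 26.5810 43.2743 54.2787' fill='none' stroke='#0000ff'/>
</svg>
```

; Generated by LaserGRBL
G21
G90
G00 X81.0548 Y139.1871
M3 S549
G1 X73.6517 Y128.9056 F2442
G1 X69.1153 Y119.0563 F2442
G1 X67.4457 Y109.6390 F2442
G1 X68.6429 Y100.6538 F2442
G1 X72.7068 Y92.1006 F2442
G1 X79.6375 Y83.9796 F2442
M5
G00 X143.3167 Y53.9261
M3 S549
G1 X137.6176 Y75.1955 F2442
G1 X122.0473 Y90.7658 F2442
G1 X100.7779 Y96.4649 F2442
G1 X79.5085 Y90.7658 F2442
G1 X63.9382 Y75.1955 F2442
G1 X58.2391 Y53.9261 F2442
G1 X63.9382 Y32.6567 F2442
G1 X79.5085 Y17.0864 F2442
G1 X100.7779 Y11.3873 F2442
G1 X122.0473 Y17.0864 F2442
G1 X137.6176 Y32.6567 F2442
G1 X143.3167 Y53.9261 F2442
M5
G00 X15.1793 Y102.4488
M3 S267
G1 X21.5548 Y106.2285 F3307
G1 X39.2553 Y116.5284 F3307
G1 X62.8014 Y129.5744 F3307
G1 X86.7134 Y141.5922 F3307
G1 X105.5117 Y148.8076 F3307
G1 X113.7168 Y147.4466 F3307
M5
G00 X90.2766 Y121.2910
M3 S267
G1 X38.3257 Y82.5691 F3307
G1 X26.0343 Y68.0189 F3307
G1 X103.3166 Y80.1912 F3307
G1 X109.0159 Y169.2930 F3307
M5
G00 X139.9021 Y133.6682
M3 S549
G1 X122.3501 Y141.6409 F2442
G1 X105.3771 Y146.4853 F2442
G1 X88.9830 Y148.2015 F2442
G1 X73.1678 Y146.7895 F2442
G1 X57.9316 Y142.2493 F2442
G1 X43.2743 Y134.5808 F2442
M5
G00 X0.0000 Y0.0000

viewBox `0 0 155.1867 188.8595` with mm width/height → 1 unit = 1 mm. Flip: y_m = 188.8595 − y_svg.

**Shape 1** — `<path>` quadratic bezier, stroke `#0000ff` → score (S549, F2442). Control points (SVG): P0=(81.0548,49.6724), P1=(54.5453,81.1649), P2=(79.6375,104.8799); sampled at t=k/6. Machine vertices: (81.0548,139.1871) → (73.6517,128.9056) → (69.1153,119.0563) → (67.4457,109.6390) → (68.6429,100.6538) → (72.7068,92.1006) → (79.6375,83.9796). Open path.

**Shape 2** — `<circle>` circle, stroke `#0000ff` → score (S549, F2442). Machine vertices: (143.3167,53.9261) → (137.6176,75.1955) → (122.0473,90.7658) → (100.7779,96.4649) → (79.5085,90.7658) → (63.9382,75.1955) → (58.2391,53.9261) → (63.9382,32.6567) → (79.5085,17.0864) → (100.7779,11.3873) → (122.0473,17.0864) → (137.6176,32.6567) → (143.3167,53.9261). Closed: final G1 returns to the first vertex.

**Shape 3** — `<path>` cubic bezier, stroke `#008000` → engrave (S267, F3307). Control points (SVG): P0=(15.1793,86.4107), P1=(12.9522,87.8876), P2=(111.5528,27.5982), P3=(113.7168,41.4129); sampled at t=k/6. Machine vertices: (15.1793,102.4488) → (21.5548,106.2285) → (39.2553,116.5284) → (62.8014,129.5744) → (86.7134,141.5922) → (105.5117,148.8076) → (113.7168,147.4466). Open path.

**Shape 4** — `<path>` open polyline, stroke `#008000` → engrave (S267, F3307). Machine vertices: (90.2766,121.2910) → (38.3257,82.5691) → (26.0343,68.0189) → (103.3166,80.1912) → (109.0159,169.2930). Open path.

**Shape 5** — `<path>` quadratic bezier, stroke `#0000ff` → score (S549, F2442). Control points (SVG): P0=(139.9021,55.1913), P1=(86.3778,26.5810), P2=(43.2743,54.2787); sampled at t=k/6. Machine vertices: (139.9021,133.6682) → (122.3501,141.6409) → (105.3771,146.4853) → (88.9830,148.2015) → (73.1678,146.7895) → (57.9316,142.2493) → (43.2743,134.5808). Open path.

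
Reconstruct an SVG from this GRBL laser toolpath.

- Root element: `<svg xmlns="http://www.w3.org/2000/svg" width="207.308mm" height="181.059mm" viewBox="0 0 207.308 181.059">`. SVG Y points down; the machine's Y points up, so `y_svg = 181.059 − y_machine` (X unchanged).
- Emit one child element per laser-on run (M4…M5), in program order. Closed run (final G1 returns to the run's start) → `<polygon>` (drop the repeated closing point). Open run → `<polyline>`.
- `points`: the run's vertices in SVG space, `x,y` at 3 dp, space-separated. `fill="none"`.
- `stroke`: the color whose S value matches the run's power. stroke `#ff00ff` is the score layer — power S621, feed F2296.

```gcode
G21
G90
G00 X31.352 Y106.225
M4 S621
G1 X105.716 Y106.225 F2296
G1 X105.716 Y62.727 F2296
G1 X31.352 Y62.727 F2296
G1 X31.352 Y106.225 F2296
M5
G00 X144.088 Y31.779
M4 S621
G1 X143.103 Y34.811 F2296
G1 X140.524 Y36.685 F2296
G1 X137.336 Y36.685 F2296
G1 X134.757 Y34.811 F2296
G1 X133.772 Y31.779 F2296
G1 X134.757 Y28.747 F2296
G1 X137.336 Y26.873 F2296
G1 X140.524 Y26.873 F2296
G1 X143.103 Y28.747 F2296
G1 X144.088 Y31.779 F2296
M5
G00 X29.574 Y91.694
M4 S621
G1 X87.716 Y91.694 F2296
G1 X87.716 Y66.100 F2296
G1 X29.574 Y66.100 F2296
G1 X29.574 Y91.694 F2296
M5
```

<svg xmlns="http://www.w3.org/2000/svg" width="207.308mm" height="181.059mm" viewBox="0 0 207.308 181.059">
  <polygon points="31.352,74.834 105.716,74.834 105.716,118.332 31.352,118.332" fill="none" stroke="#ff00ff"/>
  <polygon points="144.088,149.280 143.103,146.248 140.524,144.374 137.336,144.374 134.757,146.248 133.772,149.280 134.757,152.312 137.336,154.186 140.524,154.186 143.103,152.312" fill="none" stroke="#ff00ff"/>
  <polygon points="29.574,89.365 87.716,89.365 87.716,114.959 29.574,114.959" fill="none" stroke="#ff00ff"/>
</svg>

y_svg = 181.059 − y_m. Every run uses S621, so all elements get stroke `#ff00ff` (score).

[1] closed run; points: 31.352,74.834 105.716,74.834 105.716,118.332 31.352,118.332

[2] closed run; points: 144.088,149.280 143.103,146.248 140.524,144.374 137.336,144.374 134.757,146.248 133.772,149.280 134.757,152.312 137.336,154.186 140.524,154.186 143.103,152.312

[3] closed run; points: 29.574,89.365 87.716,89.365 87.716,114.959 29.574,114.959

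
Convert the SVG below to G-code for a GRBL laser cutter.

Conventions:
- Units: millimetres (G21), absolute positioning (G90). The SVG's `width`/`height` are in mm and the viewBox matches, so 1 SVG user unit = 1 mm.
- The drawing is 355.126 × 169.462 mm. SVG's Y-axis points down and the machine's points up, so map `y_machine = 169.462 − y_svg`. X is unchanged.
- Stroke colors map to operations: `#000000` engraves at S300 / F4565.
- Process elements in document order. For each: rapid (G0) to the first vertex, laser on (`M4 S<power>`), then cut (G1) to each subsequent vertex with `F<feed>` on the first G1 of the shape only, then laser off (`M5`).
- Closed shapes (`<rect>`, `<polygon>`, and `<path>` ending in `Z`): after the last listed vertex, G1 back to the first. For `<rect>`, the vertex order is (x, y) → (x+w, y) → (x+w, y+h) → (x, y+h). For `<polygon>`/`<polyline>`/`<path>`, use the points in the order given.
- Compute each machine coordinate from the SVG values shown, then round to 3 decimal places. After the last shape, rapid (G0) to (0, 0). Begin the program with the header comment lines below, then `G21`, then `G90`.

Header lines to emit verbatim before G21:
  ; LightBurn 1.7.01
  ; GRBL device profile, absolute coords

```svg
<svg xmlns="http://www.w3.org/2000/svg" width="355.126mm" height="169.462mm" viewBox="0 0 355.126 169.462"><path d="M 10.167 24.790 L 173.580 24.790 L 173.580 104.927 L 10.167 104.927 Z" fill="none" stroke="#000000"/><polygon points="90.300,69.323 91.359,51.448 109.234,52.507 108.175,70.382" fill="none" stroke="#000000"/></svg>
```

; LightBurn 1.7.01
; GRBL device profile, absolute coords
G21
G90
G0 X10.167 Y144.672
M4 S300
G1 X173.580 Y144.672 F4565
G1 X173.580 Y64.535
G1 X10.167 Y64.535
G1 X10.167 Y144.672
M5
G0 X90.300 Y100.139
M4 S300
G1 X91.359 Y118.014 F4565
G1 X109.234 Y116.955
G1 X108.175 Y99.080
G1 X90.300 Y100.139
M5
G0 X0.000 Y0.000

viewBox `0 0 355.126 169.462` with mm width/height → 1 unit = 1 mm. Flip: y_m = 169.462 − y_svg.

**Shape 1** — `<path>` rectangle, stroke `#000000` → engrave (S300, F4565). Machine vertices: (10.167,144.672) → (173.580,144.672) → (173.580,64.535) → (10.167,64.535) → (10.167,144.672). Closed: final G1 returns to the first vertex.

**Shape 2** — `<polygon>` regular polygon, stroke `#000000` → engrave (S300, F4565). Machine vertices: (90.300,100.139) → (91.359,118.014) → (109.234,116.955) → (108.175,99.080) → (90.300,100.139). Closed: final G1 returns to the first vertex.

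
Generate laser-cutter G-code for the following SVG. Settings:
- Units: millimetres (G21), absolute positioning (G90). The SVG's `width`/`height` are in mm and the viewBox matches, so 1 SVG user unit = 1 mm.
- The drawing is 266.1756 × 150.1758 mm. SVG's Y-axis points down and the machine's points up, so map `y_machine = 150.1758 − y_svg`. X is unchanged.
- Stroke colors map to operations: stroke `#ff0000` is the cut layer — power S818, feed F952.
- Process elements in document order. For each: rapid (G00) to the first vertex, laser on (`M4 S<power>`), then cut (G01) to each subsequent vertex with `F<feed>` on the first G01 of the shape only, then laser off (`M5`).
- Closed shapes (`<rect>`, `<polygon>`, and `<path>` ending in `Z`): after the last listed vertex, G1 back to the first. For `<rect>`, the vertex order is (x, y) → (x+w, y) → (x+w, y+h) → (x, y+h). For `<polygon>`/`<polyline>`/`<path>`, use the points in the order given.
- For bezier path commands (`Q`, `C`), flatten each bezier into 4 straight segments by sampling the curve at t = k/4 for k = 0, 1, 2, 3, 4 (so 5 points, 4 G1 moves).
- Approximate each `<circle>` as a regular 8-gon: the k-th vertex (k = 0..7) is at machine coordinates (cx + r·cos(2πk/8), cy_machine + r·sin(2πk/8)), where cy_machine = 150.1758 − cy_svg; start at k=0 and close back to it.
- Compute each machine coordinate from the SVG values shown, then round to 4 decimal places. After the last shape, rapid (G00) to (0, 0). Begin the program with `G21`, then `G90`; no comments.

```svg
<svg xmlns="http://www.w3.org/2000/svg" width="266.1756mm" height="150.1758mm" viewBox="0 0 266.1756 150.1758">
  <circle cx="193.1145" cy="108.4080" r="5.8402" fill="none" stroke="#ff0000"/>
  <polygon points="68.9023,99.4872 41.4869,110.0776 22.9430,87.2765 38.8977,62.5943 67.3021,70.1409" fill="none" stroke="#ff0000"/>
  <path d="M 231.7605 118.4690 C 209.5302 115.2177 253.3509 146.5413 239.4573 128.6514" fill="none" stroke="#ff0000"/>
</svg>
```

G21
G90
G00 X198.9547 Y41.7678
M4 S818
G01 X197.2441 Y45.8974 F952
G01 X193.1145 Y47.6080
G01 X188.9849 Y45.8974
G01 X187.2743 Y41.7678
G01 X188.9849 Y37.6382
G01 X193.1145 Y35.9276
G01 X197.2441 Y37.6382
G01 X198.9547 Y41.7678
M5
G00 X68.9023 Y50.6886
M4 S818
G01 X41.4869 Y40.0982 F952
G01 X22.9430 Y62.8993
G01 X38.8977 Y87.5815
G01 X67.3021 Y80.0349
G01 X68.9023 Y50.6886
M5
G00 X231.7605 Y31.7068
M4 S818
G01 X225.5385 Y28.9717 F952
G01 X232.4826 Y21.1261
G01 X240.9899 Y16.0253
G01 X239.4573 Y21.5244
M5
G00 X0.0000 Y0.0000

viewBox `0 0 266.1756 150.1758` with mm width/height → 1 unit = 1 mm. Flip: y_m = 150.1758 − y_svg.

**Shape 1** — `<circle>` circle, stroke `#ff0000` → cut (S818, F952). Machine vertices: (198.9547,41.7678) → (197.2441,45.8974) → (193.1145,47.6080) → (188.9849,45.8974) → (187.2743,41.7678) → (188.9849,37.6382) → (193.1145,35.9276) → (197.2441,37.6382) → (198.9547,41.7678). Closed: final G1 returns to the first vertex.

**Shape 2** — `<polygon>` regular polygon, stroke `#ff0000` → cut (S818, F952). Machine vertices: (68.9023,50.6886) → (41.4869,40.0982) → (22.9430,62.8993) → (38.8977,87.5815) → (67.3021,80.0349) → (68.9023,50.6886). Closed: final G1 returns to the first vertex.

**Shape 3** — `<path>` cubic bezier, stroke `#ff0000` → cut (S818, F952). Control points (SVG): P0=(231.7605,118.4690), P1=(209.5302,115.2177), P2=(253.3509,146.5413), P3=(239.4573,128.6514); sampled at t=k/4. Machine vertices: (231.7605,31.7068) → (225.5385,28.9717) → (232.4826,21.1261) → (240.9899,16.0253) → (239.4573,21.5244). Open path.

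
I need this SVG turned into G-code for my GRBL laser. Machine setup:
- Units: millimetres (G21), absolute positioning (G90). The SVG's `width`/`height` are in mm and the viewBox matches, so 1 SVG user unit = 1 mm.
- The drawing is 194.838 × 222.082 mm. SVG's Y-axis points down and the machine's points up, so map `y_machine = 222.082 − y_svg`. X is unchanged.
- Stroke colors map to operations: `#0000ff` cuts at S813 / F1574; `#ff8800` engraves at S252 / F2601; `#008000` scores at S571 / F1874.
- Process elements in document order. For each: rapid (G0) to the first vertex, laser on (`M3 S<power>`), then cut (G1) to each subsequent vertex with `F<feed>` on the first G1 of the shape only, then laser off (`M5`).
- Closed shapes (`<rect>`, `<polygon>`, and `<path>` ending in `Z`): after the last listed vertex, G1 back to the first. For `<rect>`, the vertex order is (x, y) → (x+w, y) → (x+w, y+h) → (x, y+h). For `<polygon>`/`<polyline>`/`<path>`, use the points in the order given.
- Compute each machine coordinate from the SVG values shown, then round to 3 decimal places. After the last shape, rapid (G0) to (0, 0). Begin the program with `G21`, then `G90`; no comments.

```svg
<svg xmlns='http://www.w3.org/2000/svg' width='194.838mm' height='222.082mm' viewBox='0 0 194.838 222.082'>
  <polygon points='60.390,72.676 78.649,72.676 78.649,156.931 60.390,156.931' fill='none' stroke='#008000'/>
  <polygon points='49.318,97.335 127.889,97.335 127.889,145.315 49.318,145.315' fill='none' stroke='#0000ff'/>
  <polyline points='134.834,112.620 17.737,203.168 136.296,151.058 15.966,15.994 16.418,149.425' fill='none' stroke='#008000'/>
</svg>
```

viewBox `0 0 194.838 222.082` with mm width/height → 1 unit = 1 mm. Flip: y_m = 222.082 − y_svg.

**Shape 1** — `<polygon>` rectangle, stroke `#008000` → score (S571, F1874). Machine vertices: (60.390,149.406) → (78.649,149.406) → (78.649,65.151) → (60.390,65.151) → (60.390,149.406). Closed: final G1 returns to the first vertex.

**Shape 2** — `<polygon>` rectangle, stroke `#0000ff` → cut (S813, F1574). Machine vertices: (49.318,124.747) → (127.889,124.747) → (127.889,76.767) → (49.318,76.767) → (49.318,124.747). Closed: final G1 returns to the first vertex.

**Shape 3** — `<polyline>` open polyline, stroke `#008000` → score (S571, F1874). Machine vertices: (134.834,109.462) → (17.737,18.914) → (136.296,71.024) → (15.966,206.088) → (16.418,72.657). Open path.

G21
G90
G0 X60.390 Y149.406
M3 S571
G1 X78.649 Y149.406 F1874
G1 X78.649 Y65.151
G1 X60.390 Y65.151
G1 X60.390 Y149.406
M5
G0 X49.318 Y124.747
M3 S813
G1 X127.889 Y124.747 F1574
G1 X127.889 Y76.767
G1 X49.318 Y76.767
G1 X49.318 Y124.747
M5
G0 X134.834 Y109.462
M3 S571
G1 X17.737 Y18.914 F1874
G1 X136.296 Y71.024
G1 X15.966 Y206.088
G1 X16.418 Y72.657
M5
G0 X0.000 Y0.000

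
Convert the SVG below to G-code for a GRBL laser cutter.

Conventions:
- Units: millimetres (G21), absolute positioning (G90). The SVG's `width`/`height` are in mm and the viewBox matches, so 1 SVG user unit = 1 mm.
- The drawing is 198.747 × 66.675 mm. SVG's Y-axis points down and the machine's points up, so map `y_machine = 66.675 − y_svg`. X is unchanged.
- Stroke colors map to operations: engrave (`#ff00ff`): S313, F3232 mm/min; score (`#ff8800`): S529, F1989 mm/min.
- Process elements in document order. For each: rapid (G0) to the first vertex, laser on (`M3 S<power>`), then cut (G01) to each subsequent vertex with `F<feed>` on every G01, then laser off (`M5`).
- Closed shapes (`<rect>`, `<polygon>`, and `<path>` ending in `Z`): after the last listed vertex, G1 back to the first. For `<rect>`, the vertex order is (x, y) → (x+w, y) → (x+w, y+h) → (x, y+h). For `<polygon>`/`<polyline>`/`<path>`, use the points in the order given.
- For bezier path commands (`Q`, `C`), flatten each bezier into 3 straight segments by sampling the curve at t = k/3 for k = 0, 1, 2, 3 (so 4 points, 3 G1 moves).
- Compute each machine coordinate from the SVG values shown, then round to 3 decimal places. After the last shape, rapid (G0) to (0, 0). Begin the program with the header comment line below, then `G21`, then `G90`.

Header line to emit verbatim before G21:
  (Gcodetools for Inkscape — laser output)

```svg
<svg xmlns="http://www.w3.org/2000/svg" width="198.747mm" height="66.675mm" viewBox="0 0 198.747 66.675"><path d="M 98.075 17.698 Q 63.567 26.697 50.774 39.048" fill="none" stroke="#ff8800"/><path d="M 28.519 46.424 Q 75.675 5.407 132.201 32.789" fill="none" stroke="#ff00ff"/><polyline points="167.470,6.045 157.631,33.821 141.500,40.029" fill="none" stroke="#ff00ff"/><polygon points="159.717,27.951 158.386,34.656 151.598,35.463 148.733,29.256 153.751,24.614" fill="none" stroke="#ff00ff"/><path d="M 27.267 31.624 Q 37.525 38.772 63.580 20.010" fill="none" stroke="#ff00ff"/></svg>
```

viewBox `0 0 198.747 66.675` with mm width/height → 1 unit = 1 mm. Flip: y_m = 66.675 − y_svg.

**Shape 1** — `<path>` quadratic bezier, stroke `#ff8800` → score (S529, F1989). Control points (SVG): P0=(98.075,17.698), P1=(63.567,26.697), P2=(50.774,39.048); sampled at t=k/3. Machine vertices: (98.075,48.977) → (77.482,42.605) → (61.715,35.489) → (50.774,27.627). Open path.

**Shape 2** — `<path>` quadratic bezier, stroke `#ff00ff` → engrave (S313, F3232). Control points (SVG): P0=(28.519,46.424), P1=(75.675,5.407), P2=(132.201,32.789); sampled at t=k/3. Machine vertices: (28.519,20.251) → (60.997,39.996) → (95.558,44.541) → (132.201,33.886). Open path.

**Shape 3** — `<polyline>` open polyline, stroke `#ff00ff` → engrave (S313, F3232). Machine vertices: (167.470,60.630) → (157.631,32.854) → (141.500,26.646). Open path.

**Shape 4** — `<polygon>` regular polygon, stroke `#ff00ff` → engrave (S313, F3232). Machine vertices: (159.717,38.724) → (158.386,32.019) → (151.598,31.212) → (148.733,37.419) → (153.751,42.061) → (159.717,38.724). Closed: final G1 returns to the first vertex.

**Shape 5** — `<path>` quadratic bezier, stroke `#ff00ff` → engrave (S313, F3232). Control points (SVG): P0=(27.267,31.624), P1=(37.525,38.772), P2=(63.580,20.010); sampled at t=k/3. Machine vertices: (27.267,35.051) → (35.861,33.165) → (47.965,37.036) → (63.580,46.665). Open path.

(Gcodetools for Inkscape — laser output)
G21
G90
G0 X98.075 Y48.977
M3 S529
G01 X77.482 Y42.605 F1989
G01 X61.715 Y35.489 F1989
G01 X50.774 Y27.627 F1989
M5
G0 X28.519 Y20.251
M3 S313
G01 X60.997 Y39.996 F3232
G01 X95.558 Y44.541 F3232
G01 X132.201 Y33.886 F3232
M5
G0 X167.470 Y60.630
M3 S313
G01 X157.631 Y32.854 F3232
G01 X141.500 Y26.646 F3232
M5
G0 X159.717 Y38.724
M3 S313
G01 X158.386 Y32.019 F3232
G01 X151.598 Y31.212 F3232
G01 X148.733 Y37.419 F3232
G01 X153.751 Y42.061 F3232
G01 X159.717 Y38.724 F3232
M5
G0 X27.267 Y35.051
M3 S313
G01 X35.861 Y33.165 F3232
G01 X47.965 Y37.036 F3232
G01 X63.580 Y46.665 F3232
M5
G0 X0.000 Y0.000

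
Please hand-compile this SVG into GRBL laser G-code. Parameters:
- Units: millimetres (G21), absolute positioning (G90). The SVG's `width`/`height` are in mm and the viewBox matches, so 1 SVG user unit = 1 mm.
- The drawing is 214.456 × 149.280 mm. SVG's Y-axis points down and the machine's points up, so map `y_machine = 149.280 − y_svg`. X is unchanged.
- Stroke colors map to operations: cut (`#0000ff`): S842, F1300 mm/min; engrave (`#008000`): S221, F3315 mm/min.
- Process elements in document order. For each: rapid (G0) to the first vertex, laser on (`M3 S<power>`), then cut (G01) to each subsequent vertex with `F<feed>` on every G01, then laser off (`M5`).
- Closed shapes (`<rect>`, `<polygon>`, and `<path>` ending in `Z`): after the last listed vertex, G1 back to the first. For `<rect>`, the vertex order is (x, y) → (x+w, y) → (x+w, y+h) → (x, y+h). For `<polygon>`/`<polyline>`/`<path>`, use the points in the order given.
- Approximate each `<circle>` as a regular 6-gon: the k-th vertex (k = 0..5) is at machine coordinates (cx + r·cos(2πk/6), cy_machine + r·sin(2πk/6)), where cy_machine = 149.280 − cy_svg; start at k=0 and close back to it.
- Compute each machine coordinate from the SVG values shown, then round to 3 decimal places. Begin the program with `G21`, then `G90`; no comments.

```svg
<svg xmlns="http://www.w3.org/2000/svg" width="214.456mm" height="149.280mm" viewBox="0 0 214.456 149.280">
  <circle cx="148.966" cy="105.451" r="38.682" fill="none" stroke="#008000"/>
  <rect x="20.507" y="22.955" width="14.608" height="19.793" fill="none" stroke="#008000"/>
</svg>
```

viewBox `0 0 214.456 149.280` with mm width/height → 1 unit = 1 mm. Flip: y_m = 149.280 − y_svg.

**Shape 1** — `<circle>` circle, stroke `#008000` → engrave (S221, F3315). Machine vertices: (187.648,43.829) → (168.307,77.329) → (129.625,77.329) → (110.284,43.829) → (129.625,10.329) → (168.307,10.329) → (187.648,43.829). Closed: final G1 returns to the first vertex.

**Shape 2** — `<rect>` rectangle, stroke `#008000` → engrave (S221, F3315). Machine vertices: (20.507,126.325) → (35.115,126.325) → (35.115,106.532) → (20.507,106.532) → (20.507,126.325). Closed: final G1 returns to the first vertex.

G21
G90
G0 X187.648 Y43.829
M3 S221
G01 X168.307 Y77.329 F3315
G01 X129.625 Y77.329 F3315
G01 X110.284 Y43.829 F3315
G01 X129.625 Y10.329 F3315
G01 X168.307 Y10.329 F3315
G01 X187.648 Y43.829 F3315
M5
G0 X20.507 Y126.325
M3 S221
G01 X35.115 Y126.325 F3315
G01 X35.115 Y106.532 F3315
G01 X20.507 Y106.532 F3315
G01 X20.507 Y126.325 F3315
M5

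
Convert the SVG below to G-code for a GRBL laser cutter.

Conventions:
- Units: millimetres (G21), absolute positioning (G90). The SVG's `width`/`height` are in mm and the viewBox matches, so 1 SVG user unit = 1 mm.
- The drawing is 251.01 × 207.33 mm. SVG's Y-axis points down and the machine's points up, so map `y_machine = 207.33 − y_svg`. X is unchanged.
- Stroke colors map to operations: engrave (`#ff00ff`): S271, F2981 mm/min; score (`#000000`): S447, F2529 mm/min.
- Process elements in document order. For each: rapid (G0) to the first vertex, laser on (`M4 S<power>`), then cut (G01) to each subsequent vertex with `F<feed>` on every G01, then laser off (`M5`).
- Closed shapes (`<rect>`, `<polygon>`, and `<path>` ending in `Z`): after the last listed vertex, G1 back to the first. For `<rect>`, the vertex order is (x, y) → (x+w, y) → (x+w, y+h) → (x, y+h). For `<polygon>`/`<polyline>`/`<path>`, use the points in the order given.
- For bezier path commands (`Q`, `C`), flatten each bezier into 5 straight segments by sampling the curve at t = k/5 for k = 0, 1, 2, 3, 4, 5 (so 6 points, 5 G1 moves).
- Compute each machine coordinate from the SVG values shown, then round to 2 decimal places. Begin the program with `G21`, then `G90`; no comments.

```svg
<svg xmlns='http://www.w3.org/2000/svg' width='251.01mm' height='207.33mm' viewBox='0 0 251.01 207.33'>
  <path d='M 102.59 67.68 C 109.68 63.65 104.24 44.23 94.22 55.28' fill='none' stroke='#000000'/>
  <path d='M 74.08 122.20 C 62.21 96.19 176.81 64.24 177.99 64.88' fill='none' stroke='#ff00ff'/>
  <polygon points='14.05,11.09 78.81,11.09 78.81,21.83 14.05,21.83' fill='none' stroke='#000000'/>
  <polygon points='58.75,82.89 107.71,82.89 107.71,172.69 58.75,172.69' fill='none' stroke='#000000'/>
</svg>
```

viewBox `0 0 251.01 207.33` with mm width/height → 1 unit = 1 mm. Flip: y_m = 207.33 − y_svg.

**Shape 1** — `<path>` cubic bezier, stroke `#000000` → score (S447, F2529). Control points (SVG): P0=(102.59,67.68), P1=(109.68,63.65), P2=(104.24,44.23), P3=(94.22,55.28); sampled at t=k/5. Machine vertices: (102.59,139.65) → (105.40,143.55) → (105.59,148.94) → (103.54,153.62) → (99.62,155.39) → (94.22,152.05). Open path.

**Shape 2** — `<path>` cubic bezier, stroke `#ff00ff` → engrave (S271, F2981). Control points (SVG): P0=(74.08,122.20), P1=(62.21,96.19), P2=(176.81,64.24), P3=(177.99,64.88); sampled at t=k/5. Machine vertices: (74.08,85.13) → (80.22,101.14) → (105.19,116.73) → (137.49,130.04) → (165.59,139.23) → (177.99,142.45). Open path.

**Shape 3** — `<polygon>` rectangle, stroke `#000000` → score (S447, F2529). Machine vertices: (14.05,196.24) → (78.81,196.24) → (78.81,185.50) → (14.05,185.50) → (14.05,196.24). Closed: final G1 returns to the first vertex.

**Shape 4** — `<polygon>` rectangle, stroke `#000000` → score (S447, F2529). Machine vertices: (58.75,124.44) → (107.71,124.44) → (107.71,34.64) → (58.75,34.64) → (58.75,124.44). Closed: final G1 returns to the first vertex.

G21
G90
G0 X102.59 Y139.65
M4 S447
G01 X105.40 Y143.55 F2529
G01 X105.59 Y148.94 F2529
G01 X103.54 Y153.62 F2529
G01 X99.62 Y155.39 F2529
G01 X94.22 Y152.05 F2529
M5
G0 X74.08 Y85.13
M4 S271
G01 X80.22 Y101.14 F2981
G01 X105.19 Y116.73 F2981
G01 X137.49 Y130.04 F2981
G01 X165.59 Y139.23 F2981
G01 X177.99 Y142.45 F2981
M5
G0 X14.05 Y196.24
M4 S447
G01 X78.81 Y196.24 F2529
G01 X78.81 Y185.50 F2529
G01 X14.05 Y185.50 F2529
G01 X14.05 Y196.24 F2529
M5
G0 X58.75 Y124.44
M4 S447
G01 X107.71 Y124.44 F2529
G01 X107.71 Y34.64 F2529
G01 X58.75 Y34.64 F2529
G01 X58.75 Y124.44 F2529
M5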